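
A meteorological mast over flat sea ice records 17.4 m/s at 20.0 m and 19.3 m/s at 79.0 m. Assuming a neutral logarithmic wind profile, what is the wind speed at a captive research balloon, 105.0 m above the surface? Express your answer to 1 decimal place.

Log law: V ∝ ln(z/z₀). From the pair, with r = V₁/V₂ = 0.90155,
ln z₀ = (ln z₁ − r·ln z₂)/(1 − r) = (2.9957 − 0.90155×4.3694)/0.09845 = -9.5846 → z₀ = 0.00006878 m
V₃ = V₁ · ln(z₃/z₀)/ln(z₁/z₀) = 17.4 × 14.2386/12.5803 = 19.6935 m/s

19.7 m/s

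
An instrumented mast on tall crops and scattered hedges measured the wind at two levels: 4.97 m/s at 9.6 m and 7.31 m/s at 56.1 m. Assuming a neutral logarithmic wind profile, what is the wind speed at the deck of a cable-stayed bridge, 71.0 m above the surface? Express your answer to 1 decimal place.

Log law: V ∝ ln(z/z₀). From the pair, with r = V₁/V₂ = 0.67989,
ln z₀ = (ln z₁ − r·ln z₂)/(1 − r) = (2.2618 − 0.67989×4.0271)/0.32011 = -1.4878 → z₀ = 0.2259 m
V₃ = V₁ · ln(z₃/z₀)/ln(z₁/z₀) = 4.97 × 5.7504/3.7495 = 7.6222 m/s

7.6 m/s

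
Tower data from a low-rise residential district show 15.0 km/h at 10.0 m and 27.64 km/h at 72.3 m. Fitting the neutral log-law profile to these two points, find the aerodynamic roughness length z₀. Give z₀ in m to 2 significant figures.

Log law: V(z) ∝ ln(z/z₀). With r = V₁/V₂ = 15.0/27.64 = 0.54269,
r · ln(z₂/z₀) = ln(z₁/z₀) ⇒ ln z₀ = (ln z₁ − r·ln z₂)/(1 − r)
ln z₀ = (2.30259 − 0.54269×4.28082) / 0.45731 = -0.0450
z₀ = exp(-0.0450) = 0.9560 m

z₀ ≈ 0.96 m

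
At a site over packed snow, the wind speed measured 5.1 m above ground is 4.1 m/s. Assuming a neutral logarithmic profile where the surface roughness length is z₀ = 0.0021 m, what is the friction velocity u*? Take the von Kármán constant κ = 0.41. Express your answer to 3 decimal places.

Log law: V(z) = (u*/κ) · ln(z/z₀) ⇒ u* = κ · V / ln(z/z₀)
u* = 0.41 × 4.1 / ln(5.1/0.0021) = 0.41 × 4.1 / 7.7951
   = 1.6810 / 7.7951 = 0.2156 m/s

u* ≈ 0.216 m/s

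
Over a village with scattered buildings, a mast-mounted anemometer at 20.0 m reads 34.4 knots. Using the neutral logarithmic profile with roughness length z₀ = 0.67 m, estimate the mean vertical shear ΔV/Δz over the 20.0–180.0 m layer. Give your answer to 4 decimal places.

0.1391 knots/m

Log law: V₂ = V₁ · ln(z₂/z₀)/ln(z₁/z₀) = 34.4 × 5.5934/3.3962 = 56.6556 knots
ΔV/Δz = (56.6556 − 34.4)/(180.0 − 20.0) = 22.2556/160.0000 = 0.13910 knots/m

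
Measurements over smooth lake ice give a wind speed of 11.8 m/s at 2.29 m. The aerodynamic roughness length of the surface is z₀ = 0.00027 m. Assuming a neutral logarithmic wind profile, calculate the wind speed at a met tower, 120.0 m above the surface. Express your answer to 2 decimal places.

Log law: V(z) ∝ ln(z/z₀), so V₂/V₁ = ln(z₂/z₀) / ln(z₁/z₀).
ln(120.0/0.00027) = 13.0046, ln(2.29/0.00027) = 9.0456
V₂ = 11.8 × 13.0046/9.0456 = 11.8 × 1.4377 = 16.9644 m/s

16.96 m/s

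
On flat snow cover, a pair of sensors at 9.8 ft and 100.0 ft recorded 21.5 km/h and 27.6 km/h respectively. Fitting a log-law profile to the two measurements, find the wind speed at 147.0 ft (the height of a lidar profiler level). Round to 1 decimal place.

28.6 km/h

Log law: V ∝ ln(z/z₀). From the pair, with r = V₁/V₂ = 0.77899,
ln z₀ = (ln z₁ − r·ln z₂)/(1 − r) = (2.2824 − 0.77899×4.6052)/0.22101 = -5.9045 → z₀ = 0.002727 ft
V₃ = V₁ · ln(z₃/z₀)/ln(z₁/z₀) = 21.5 × 10.8949/8.1869 = 28.6118 km/h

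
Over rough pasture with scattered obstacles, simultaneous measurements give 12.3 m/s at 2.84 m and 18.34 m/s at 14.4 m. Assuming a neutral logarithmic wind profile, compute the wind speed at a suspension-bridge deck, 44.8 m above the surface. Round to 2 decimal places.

Log law: V ∝ ln(z/z₀). From the pair, with r = V₁/V₂ = 0.67067,
ln z₀ = (ln z₁ − r·ln z₂)/(1 − r) = (1.0438 − 0.67067×2.6672)/0.32933 = -2.2622 → z₀ = 0.1041 m
V₃ = V₁ · ln(z₃/z₀)/ln(z₁/z₀) = 12.3 × 6.0644/3.3060 = 22.5627 m/s

22.56 m/s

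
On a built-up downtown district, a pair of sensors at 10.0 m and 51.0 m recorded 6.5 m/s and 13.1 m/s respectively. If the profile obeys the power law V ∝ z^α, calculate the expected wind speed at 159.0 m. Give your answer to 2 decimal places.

First find α: α = ln(V₂/V₁)/ln(z₂/z₁) = ln(13.1/6.5)/ln(51.0/10.0) = 0.70081/1.62924 = 0.4301
Extrapolate from 51.0 m to 159.0 m: V₃ = 13.1 × (159.0/51.0)^0.4301 = 13.1 × 1.6309 = 21.3643 m/s

21.36 m/s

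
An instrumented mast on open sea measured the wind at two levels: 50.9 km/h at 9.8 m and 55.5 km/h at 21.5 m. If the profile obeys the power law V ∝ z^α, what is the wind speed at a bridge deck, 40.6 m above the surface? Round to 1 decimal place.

59.5 km/h

First find α: α = ln(V₂/V₁)/ln(z₂/z₁) = ln(55.5/50.9)/ln(21.5/9.8) = 0.08652/0.78567 = 0.1101
Extrapolate from 21.5 m to 40.6 m: V₃ = 55.5 × (40.6/21.5)^0.1101 = 55.5 × 1.0725 = 59.5246 km/h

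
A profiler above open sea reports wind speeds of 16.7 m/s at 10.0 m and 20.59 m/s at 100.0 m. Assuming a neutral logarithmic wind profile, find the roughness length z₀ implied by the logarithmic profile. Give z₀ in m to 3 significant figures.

z₀ ≈ 0.000509 m

Log law: V(z) ∝ ln(z/z₀). With r = V₁/V₂ = 16.7/20.59 = 0.81107,
r · ln(z₂/z₀) = ln(z₁/z₀) ⇒ ln z₀ = (ln z₁ − r·ln z₂)/(1 − r)
ln z₀ = (2.30259 − 0.81107×4.60517) / 0.18893 = -7.5825
z₀ = exp(-7.5825) = 0.0005093 m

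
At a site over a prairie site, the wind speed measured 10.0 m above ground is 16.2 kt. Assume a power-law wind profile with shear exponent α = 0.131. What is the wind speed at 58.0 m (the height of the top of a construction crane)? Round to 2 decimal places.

Power-law profile: V₂ = V₁ · (z₂/z₁)^α
V₂ = 16.2 × (58.0/10.0)^0.131 = 16.2 × (5.8000)^0.131
    = 16.2 × 1.2590 = 20.3950 kt

20.40 kt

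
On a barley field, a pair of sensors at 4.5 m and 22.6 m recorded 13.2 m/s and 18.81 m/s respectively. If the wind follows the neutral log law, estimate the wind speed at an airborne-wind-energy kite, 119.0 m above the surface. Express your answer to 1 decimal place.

24.6 m/s

Log law: V ∝ ln(z/z₀). From the pair, with r = V₁/V₂ = 0.70175,
ln z₀ = (ln z₁ − r·ln z₂)/(1 − r) = (1.5041 − 0.70175×3.1179)/0.29825 = -2.2933 → z₀ = 0.1009 m
V₃ = V₁ · ln(z₃/z₀)/ln(z₁/z₀) = 13.2 × 7.0724/3.7973 = 24.5844 m/s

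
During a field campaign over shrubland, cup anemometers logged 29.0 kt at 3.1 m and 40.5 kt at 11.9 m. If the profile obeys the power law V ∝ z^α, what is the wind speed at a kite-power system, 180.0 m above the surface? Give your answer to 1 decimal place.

First find α: α = ln(V₂/V₁)/ln(z₂/z₁) = ln(40.5/29.0)/ln(11.9/3.1) = 0.33401/1.34514 = 0.2483
Extrapolate from 11.9 m to 180.0 m: V₃ = 40.5 × (180.0/11.9)^0.2483 = 40.5 × 1.9631 = 79.5039 kt

79.5 kt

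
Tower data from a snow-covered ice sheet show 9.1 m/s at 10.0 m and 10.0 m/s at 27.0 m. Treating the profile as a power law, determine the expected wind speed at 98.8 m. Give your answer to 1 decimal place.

11.3 m/s

First find α: α = ln(V₂/V₁)/ln(z₂/z₁) = ln(10.0/9.1)/ln(27.0/10.0) = 0.09431/0.99325 = 0.0950
Extrapolate from 27.0 m to 98.8 m: V₃ = 10.0 × (98.8/27.0)^0.0950 = 10.0 × 1.1311 = 11.3108 m/s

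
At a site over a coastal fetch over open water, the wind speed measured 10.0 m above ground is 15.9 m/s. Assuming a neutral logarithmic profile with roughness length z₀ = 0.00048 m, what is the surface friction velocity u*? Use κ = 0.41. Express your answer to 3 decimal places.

Log law: V(z) = (u*/κ) · ln(z/z₀) ⇒ u* = κ · V / ln(z/z₀)
u* = 0.41 × 15.9 / ln(10.0/0.00048) = 0.41 × 15.9 / 9.9443
   = 6.5190 / 9.9443 = 0.6556 m/s

u* ≈ 0.656 m/s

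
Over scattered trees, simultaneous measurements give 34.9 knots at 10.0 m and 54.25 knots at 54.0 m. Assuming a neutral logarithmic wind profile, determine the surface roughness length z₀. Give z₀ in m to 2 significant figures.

z₀ ≈ 0.48 m

Log law: V(z) ∝ ln(z/z₀). With r = V₁/V₂ = 34.9/54.25 = 0.64332,
r · ln(z₂/z₀) = ln(z₁/z₀) ⇒ ln z₀ = (ln z₁ − r·ln z₂)/(1 − r)
ln z₀ = (2.30259 − 0.64332×3.98898) / 0.35668 = -0.7390
z₀ = exp(-0.7390) = 0.4776 m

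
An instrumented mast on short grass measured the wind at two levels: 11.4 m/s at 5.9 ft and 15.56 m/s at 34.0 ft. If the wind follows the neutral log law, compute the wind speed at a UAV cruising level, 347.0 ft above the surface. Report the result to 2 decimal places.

21.08 m/s

Log law: V ∝ ln(z/z₀). From the pair, with r = V₁/V₂ = 0.73265,
ln z₀ = (ln z₁ − r·ln z₂)/(1 − r) = (1.7750 − 0.73265×3.5264)/0.26735 = -3.0246 → z₀ = 0.04858 ft
V₃ = V₁ · ln(z₃/z₀)/ln(z₁/z₀) = 11.4 × 8.8739/4.7995 = 21.0776 m/s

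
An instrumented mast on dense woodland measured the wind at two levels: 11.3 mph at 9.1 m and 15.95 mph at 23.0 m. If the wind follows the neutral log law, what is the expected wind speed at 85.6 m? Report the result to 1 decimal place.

Log law: V ∝ ln(z/z₀). From the pair, with r = V₁/V₂ = 0.70846,
ln z₀ = (ln z₁ − r·ln z₂)/(1 − r) = (2.2083 − 0.70846×3.1355)/0.29154 = -0.0450 → z₀ = 0.9560 m
V₃ = V₁ · ln(z₃/z₀)/ln(z₁/z₀) = 11.3 × 4.4947/2.2532 = 22.5407 mph

22.5 mph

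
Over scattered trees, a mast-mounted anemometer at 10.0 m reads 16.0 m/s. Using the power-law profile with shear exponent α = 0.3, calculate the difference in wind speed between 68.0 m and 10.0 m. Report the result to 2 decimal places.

Power law: V₂ = V₁ · (z₂/z₁)^α = 16.0 × (6.8000)^0.3 = 28.4363 m/s
ΔV = 28.4363 − 16.0 = 12.4363 m/s

12.44 m/s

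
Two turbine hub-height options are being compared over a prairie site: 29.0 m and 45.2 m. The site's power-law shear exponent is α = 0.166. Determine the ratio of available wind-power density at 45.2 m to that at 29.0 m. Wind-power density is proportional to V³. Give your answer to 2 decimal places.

Speed ratio: V_B/V_A = (z_B/z_A)^α = (45.2/29.0)^0.166 = (1.5586)^0.166 = 1.07645
Power-density ratio: P_B/P_A = (V_B/V_A)³ = (1.07645)³ = 1.24734

1.25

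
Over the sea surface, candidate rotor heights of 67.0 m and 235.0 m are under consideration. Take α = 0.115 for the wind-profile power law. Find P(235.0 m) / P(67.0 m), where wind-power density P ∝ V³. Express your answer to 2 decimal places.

Speed ratio: V_B/V_A = (z_B/z_A)^α = (235.0/67.0)^0.115 = (3.5075)^0.115 = 1.15525
Power-density ratio: P_B/P_A = (V_B/V_A)³ = (1.15525)³ = 1.54178

1.54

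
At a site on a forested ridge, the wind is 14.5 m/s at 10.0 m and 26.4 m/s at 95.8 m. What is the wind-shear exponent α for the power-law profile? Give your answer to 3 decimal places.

α ≈ 0.265

Power law: V₂/V₁ = (z₂/z₁)^α ⇒ α = ln(V₂/V₁) / ln(z₂/z₁)
α = ln(26.4/14.5) / ln(95.8/10.0) = ln(1.8207) / ln(9.5800)
  = 0.59922 / 2.25968 = 0.26518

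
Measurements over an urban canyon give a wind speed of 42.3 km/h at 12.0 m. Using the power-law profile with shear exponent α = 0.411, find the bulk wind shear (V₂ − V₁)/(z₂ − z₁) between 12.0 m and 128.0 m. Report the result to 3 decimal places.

Power law: V₂ = V₁ · (z₂/z₁)^α = 42.3 × (10.6667)^0.411 = 111.9078 km/h
ΔV/Δz = (111.9078 − 42.3)/(128.0 − 12.0) = 69.6078/116.0000 = 0.60007 km/h/m

0.600 km/h/m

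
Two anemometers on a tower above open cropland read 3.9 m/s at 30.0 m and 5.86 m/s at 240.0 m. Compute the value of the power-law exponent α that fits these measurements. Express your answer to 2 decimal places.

Power law: V₂/V₁ = (z₂/z₁)^α ⇒ α = ln(V₂/V₁) / ln(z₂/z₁)
α = ln(5.86/3.9) / ln(240.0/30.0) = ln(1.5026) / ln(8.0000)
  = 0.40717 / 2.07944 = 0.19581

α ≈ 0.20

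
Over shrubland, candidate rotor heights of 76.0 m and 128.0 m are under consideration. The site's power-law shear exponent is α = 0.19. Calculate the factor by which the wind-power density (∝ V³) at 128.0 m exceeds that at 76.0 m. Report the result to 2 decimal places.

1.35

Speed ratio: V_B/V_A = (z_B/z_A)^α = (128.0/76.0)^0.19 = (1.6842)^0.19 = 1.10412
Power-density ratio: P_B/P_A = (V_B/V_A)³ = (1.10412)³ = 1.34600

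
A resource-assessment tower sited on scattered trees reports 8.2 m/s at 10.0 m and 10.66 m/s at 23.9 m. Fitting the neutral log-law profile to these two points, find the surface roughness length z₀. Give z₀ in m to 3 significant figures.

z₀ ≈ 0.548 m

Log law: V(z) ∝ ln(z/z₀). With r = V₁/V₂ = 8.2/10.66 = 0.76923,
r · ln(z₂/z₀) = ln(z₁/z₀) ⇒ ln z₀ = (ln z₁ − r·ln z₂)/(1 − r)
ln z₀ = (2.30259 − 0.76923×3.17388) / 0.23077 = -0.6017
z₀ = exp(-0.6017) = 0.5479 m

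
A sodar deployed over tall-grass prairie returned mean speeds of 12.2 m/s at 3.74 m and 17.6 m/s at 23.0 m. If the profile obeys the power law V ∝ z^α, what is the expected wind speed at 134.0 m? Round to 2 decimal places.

First find α: α = ln(V₂/V₁)/ln(z₂/z₁) = ln(17.6/12.2)/ln(23.0/3.74) = 0.36646/1.81641 = 0.2018
Extrapolate from 23.0 m to 134.0 m: V₃ = 17.6 × (134.0/23.0)^0.2018 = 17.6 × 1.4270 = 25.1147 m/s

25.11 m/s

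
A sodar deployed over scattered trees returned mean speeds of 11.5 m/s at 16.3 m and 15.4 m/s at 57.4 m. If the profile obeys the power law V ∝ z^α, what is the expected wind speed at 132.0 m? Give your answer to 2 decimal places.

First find α: α = ln(V₂/V₁)/ln(z₂/z₁) = ln(15.4/11.5)/ln(57.4/16.3) = 0.29202/1.25888 = 0.2320
Extrapolate from 57.4 m to 132.0 m: V₃ = 15.4 × (132.0/57.4)^0.2320 = 15.4 × 1.2131 = 18.6816 m/s

18.68 m/s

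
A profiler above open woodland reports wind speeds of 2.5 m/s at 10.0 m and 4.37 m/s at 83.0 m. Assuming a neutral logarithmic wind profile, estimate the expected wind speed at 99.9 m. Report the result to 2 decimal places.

Log law: V ∝ ln(z/z₀). From the pair, with r = V₁/V₂ = 0.57208,
ln z₀ = (ln z₁ − r·ln z₂)/(1 − r) = (2.3026 − 0.57208×4.4188)/0.42792 = -0.5266 → z₀ = 0.5906 m
V₃ = V₁ · ln(z₃/z₀)/ln(z₁/z₀) = 2.5 × 5.1308/2.8292 = 4.5338 m/s

4.53 m/s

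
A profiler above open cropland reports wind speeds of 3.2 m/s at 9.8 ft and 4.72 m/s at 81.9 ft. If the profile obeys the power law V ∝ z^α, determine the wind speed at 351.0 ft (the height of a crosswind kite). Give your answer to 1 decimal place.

6.2 m/s

First find α: α = ln(V₂/V₁)/ln(z₂/z₁) = ln(4.72/3.2)/ln(81.9/9.8) = 0.38866/2.12312 = 0.1831
Extrapolate from 81.9 ft to 351.0 ft: V₃ = 4.72 × (351.0/81.9)^0.1831 = 4.72 × 1.3053 = 6.1608 m/s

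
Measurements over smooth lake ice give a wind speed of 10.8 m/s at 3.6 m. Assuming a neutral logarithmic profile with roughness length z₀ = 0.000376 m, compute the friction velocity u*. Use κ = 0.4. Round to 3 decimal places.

Log law: V(z) = (u*/κ) · ln(z/z₀) ⇒ u* = κ · V / ln(z/z₀)
u* = 0.4 × 10.8 / ln(3.6/0.000376) = 0.4 × 10.8 / 9.1669
   = 4.3200 / 9.1669 = 0.4713 m/s

u* ≈ 0.471 m/s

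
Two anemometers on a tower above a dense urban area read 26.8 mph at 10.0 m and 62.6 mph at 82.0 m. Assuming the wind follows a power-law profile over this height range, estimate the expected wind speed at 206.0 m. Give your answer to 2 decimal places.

First find α: α = ln(V₂/V₁)/ln(z₂/z₁) = ln(62.6/26.8)/ln(82.0/10.0) = 0.84836/2.10413 = 0.4032
Extrapolate from 82.0 m to 206.0 m: V₃ = 62.6 × (206.0/82.0)^0.4032 = 62.6 × 1.4498 = 90.7552 mph

90.76 mph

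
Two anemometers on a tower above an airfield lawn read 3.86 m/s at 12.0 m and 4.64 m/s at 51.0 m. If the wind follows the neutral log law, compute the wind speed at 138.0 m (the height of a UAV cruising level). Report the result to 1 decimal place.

Log law: V ∝ ln(z/z₀). From the pair, with r = V₁/V₂ = 0.83190,
ln z₀ = (ln z₁ − r·ln z₂)/(1 − r) = (2.4849 − 0.83190×3.9318)/0.16810 = -4.6755 → z₀ = 0.009321 m
V₃ = V₁ · ln(z₃/z₀)/ln(z₁/z₀) = 3.86 × 9.6027/7.1604 = 5.1766 m/s

5.2 m/s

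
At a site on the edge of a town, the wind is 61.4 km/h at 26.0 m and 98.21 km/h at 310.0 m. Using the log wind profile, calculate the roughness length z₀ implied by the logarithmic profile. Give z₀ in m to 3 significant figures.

z₀ ≈ 0.416 m

Log law: V(z) ∝ ln(z/z₀). With r = V₁/V₂ = 61.4/98.21 = 0.62519,
r · ln(z₂/z₀) = ln(z₁/z₀) ⇒ ln z₀ = (ln z₁ − r·ln z₂)/(1 − r)
ln z₀ = (3.25810 − 0.62519×5.73657) / 0.37481 = -0.8761
z₀ = exp(-0.8761) = 0.4164 m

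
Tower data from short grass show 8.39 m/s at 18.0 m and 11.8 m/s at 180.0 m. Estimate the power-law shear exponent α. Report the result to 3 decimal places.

α ≈ 0.148

Power law: V₂/V₁ = (z₂/z₁)^α ⇒ α = ln(V₂/V₁) / ln(z₂/z₁)
α = ln(11.8/8.39) / ln(180.0/18.0) = ln(1.4064) / ln(10.0000)
  = 0.34106 / 2.30259 = 0.14812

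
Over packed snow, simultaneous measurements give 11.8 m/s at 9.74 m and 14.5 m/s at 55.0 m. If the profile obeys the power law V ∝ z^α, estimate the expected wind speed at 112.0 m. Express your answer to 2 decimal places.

First find α: α = ln(V₂/V₁)/ln(z₂/z₁) = ln(14.5/11.8)/ln(55.0/9.74) = 0.20605/1.73109 = 0.1190
Extrapolate from 55.0 m to 112.0 m: V₃ = 14.5 × (112.0/55.0)^0.1190 = 14.5 × 1.0883 = 15.7809 m/s

15.78 m/s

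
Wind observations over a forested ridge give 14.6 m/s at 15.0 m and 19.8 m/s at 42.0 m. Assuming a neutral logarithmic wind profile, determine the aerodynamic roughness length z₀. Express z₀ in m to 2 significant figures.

Log law: V(z) ∝ ln(z/z₀). With r = V₁/V₂ = 14.6/19.8 = 0.73737,
r · ln(z₂/z₀) = ln(z₁/z₀) ⇒ ln z₀ = (ln z₁ − r·ln z₂)/(1 − r)
ln z₀ = (2.70805 − 0.73737×3.73767) / 0.26263 = -0.1828
z₀ = exp(-0.1828) = 0.8329 m

z₀ ≈ 0.83 m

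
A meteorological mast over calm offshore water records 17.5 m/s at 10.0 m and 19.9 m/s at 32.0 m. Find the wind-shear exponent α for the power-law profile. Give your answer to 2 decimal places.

Power law: V₂/V₁ = (z₂/z₁)^α ⇒ α = ln(V₂/V₁) / ln(z₂/z₁)
α = ln(19.9/17.5) / ln(32.0/10.0) = ln(1.1371) / ln(3.2000)
  = 0.12852 / 1.16315 = 0.11049

α ≈ 0.11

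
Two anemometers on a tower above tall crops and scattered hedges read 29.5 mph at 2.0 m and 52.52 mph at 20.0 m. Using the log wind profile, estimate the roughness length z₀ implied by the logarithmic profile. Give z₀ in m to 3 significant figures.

z₀ ≈ 0.105 m

Log law: V(z) ∝ ln(z/z₀). With r = V₁/V₂ = 29.5/52.52 = 0.56169,
r · ln(z₂/z₀) = ln(z₁/z₀) ⇒ ln z₀ = (ln z₁ − r·ln z₂)/(1 − r)
ln z₀ = (0.69315 − 0.56169×2.99573) / 0.43831 = -2.2576
z₀ = exp(-2.2576) = 0.1046 m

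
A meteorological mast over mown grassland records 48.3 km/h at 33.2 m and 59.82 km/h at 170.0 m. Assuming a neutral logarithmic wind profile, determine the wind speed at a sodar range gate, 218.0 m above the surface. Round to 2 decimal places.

Log law: V ∝ ln(z/z₀). From the pair, with r = V₁/V₂ = 0.80742,
ln z₀ = (ln z₁ − r·ln z₂)/(1 − r) = (3.5025 − 0.80742×5.1358)/0.19258 = -3.3452 → z₀ = 0.03525 m
V₃ = V₁ · ln(z₃/z₀)/ln(z₁/z₀) = 48.3 × 8.7297/6.8477 = 61.5742 km/h

61.57 km/h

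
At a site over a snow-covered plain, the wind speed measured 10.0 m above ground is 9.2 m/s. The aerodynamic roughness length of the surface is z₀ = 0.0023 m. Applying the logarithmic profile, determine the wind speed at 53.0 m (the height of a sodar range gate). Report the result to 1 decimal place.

Log law: V(z) ∝ ln(z/z₀), so V₂/V₁ = ln(z₂/z₀) / ln(z₁/z₀).
ln(53.0/0.0023) = 10.0451, ln(10.0/0.0023) = 8.3774
V₂ = 9.2 × 10.0451/8.3774 = 9.2 × 1.1991 = 11.0315 m/s

11.0 m/s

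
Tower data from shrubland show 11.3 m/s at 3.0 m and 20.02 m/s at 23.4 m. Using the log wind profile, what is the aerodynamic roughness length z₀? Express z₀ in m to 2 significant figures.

z₀ ≈ 0.21 m

Log law: V(z) ∝ ln(z/z₀). With r = V₁/V₂ = 11.3/20.02 = 0.56444,
r · ln(z₂/z₀) = ln(z₁/z₀) ⇒ ln z₀ = (ln z₁ − r·ln z₂)/(1 − r)
ln z₀ = (1.09861 − 0.56444×3.15274) / 0.43556 = -1.5633
z₀ = exp(-1.5633) = 0.2095 m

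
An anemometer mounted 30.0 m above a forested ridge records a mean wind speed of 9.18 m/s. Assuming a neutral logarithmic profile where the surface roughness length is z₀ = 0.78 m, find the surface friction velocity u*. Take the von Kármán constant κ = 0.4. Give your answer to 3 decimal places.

u* ≈ 1.006 m/s

Log law: V(z) = (u*/κ) · ln(z/z₀) ⇒ u* = κ · V / ln(z/z₀)
u* = 0.4 × 9.18 / ln(30.0/0.78) = 0.4 × 9.18 / 3.6497
   = 3.6720 / 3.6497 = 1.0061 m/s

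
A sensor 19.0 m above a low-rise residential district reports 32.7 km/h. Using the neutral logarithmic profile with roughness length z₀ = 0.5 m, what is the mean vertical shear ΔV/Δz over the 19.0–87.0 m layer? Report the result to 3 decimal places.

Log law: V₂ = V₁ · ln(z₂/z₀)/ln(z₁/z₀) = 32.7 × 5.1591/3.6376 = 46.3772 km/h
ΔV/Δz = (46.3772 − 32.7)/(87.0 − 19.0) = 13.6772/68.0000 = 0.20114 km/h/m

0.201 km/h/m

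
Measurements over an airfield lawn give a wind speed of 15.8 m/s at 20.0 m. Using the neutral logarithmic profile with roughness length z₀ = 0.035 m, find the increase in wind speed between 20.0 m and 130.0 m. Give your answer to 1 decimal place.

4.7 m/s

Log law: V₂ = V₁ · ln(z₂/z₀)/ln(z₁/z₀) = 15.8 × 8.2199/6.3481 = 20.4588 m/s
ΔV = 20.4588 − 15.8 = 4.6588 m/s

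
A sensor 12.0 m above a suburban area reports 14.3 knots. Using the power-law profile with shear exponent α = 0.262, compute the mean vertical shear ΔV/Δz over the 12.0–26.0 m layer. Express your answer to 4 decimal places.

0.2294 knots/m

Power law: V₂ = V₁ · (z₂/z₁)^α = 14.3 × (2.1667)^0.262 = 17.5111 knots
ΔV/Δz = (17.5111 − 14.3)/(26.0 − 12.0) = 3.2111/14.0000 = 0.22936 knots/m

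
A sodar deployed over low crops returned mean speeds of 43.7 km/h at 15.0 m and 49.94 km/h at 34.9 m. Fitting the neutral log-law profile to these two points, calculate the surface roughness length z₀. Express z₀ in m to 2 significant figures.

z₀ ≈ 0.041 m

Log law: V(z) ∝ ln(z/z₀). With r = V₁/V₂ = 43.7/49.94 = 0.87505,
r · ln(z₂/z₀) = ln(z₁/z₀) ⇒ ln z₀ = (ln z₁ − r·ln z₂)/(1 − r)
ln z₀ = (2.70805 − 0.87505×3.55249) / 0.12495 = -3.2057
z₀ = exp(-3.2057) = 0.04053 m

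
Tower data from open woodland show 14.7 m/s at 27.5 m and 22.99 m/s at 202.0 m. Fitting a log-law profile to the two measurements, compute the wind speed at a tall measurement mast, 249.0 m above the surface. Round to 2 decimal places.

23.86 m/s

Log law: V ∝ ln(z/z₀). From the pair, with r = V₁/V₂ = 0.63941,
ln z₀ = (ln z₁ − r·ln z₂)/(1 − r) = (3.3142 − 0.63941×5.3083)/0.36059 = -0.2218 → z₀ = 0.8011 m
V₃ = V₁ · ln(z₃/z₀)/ln(z₁/z₀) = 14.7 × 5.7392/3.5359 = 23.8596 m/s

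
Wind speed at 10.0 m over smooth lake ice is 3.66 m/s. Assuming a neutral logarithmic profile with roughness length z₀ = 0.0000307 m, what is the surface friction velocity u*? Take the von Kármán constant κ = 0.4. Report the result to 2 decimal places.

u* ≈ 0.12 m/s

Log law: V(z) = (u*/κ) · ln(z/z₀) ⇒ u* = κ · V / ln(z/z₀)
u* = 0.4 × 3.66 / ln(10.0/0.0000307) = 0.4 × 3.66 / 12.6938
   = 1.4640 / 12.6938 = 0.1153 m/s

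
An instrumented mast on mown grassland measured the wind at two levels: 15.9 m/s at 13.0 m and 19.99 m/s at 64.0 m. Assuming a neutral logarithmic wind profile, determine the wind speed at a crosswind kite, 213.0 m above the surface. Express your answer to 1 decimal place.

23.1 m/s

Log law: V ∝ ln(z/z₀). From the pair, with r = V₁/V₂ = 0.79540,
ln z₀ = (ln z₁ − r·ln z₂)/(1 − r) = (2.5649 − 0.79540×4.1589)/0.20460 = -3.6315 → z₀ = 0.02648 m
V₃ = V₁ · ln(z₃/z₀)/ln(z₁/z₀) = 15.9 × 8.9928/6.1965 = 23.0754 m/s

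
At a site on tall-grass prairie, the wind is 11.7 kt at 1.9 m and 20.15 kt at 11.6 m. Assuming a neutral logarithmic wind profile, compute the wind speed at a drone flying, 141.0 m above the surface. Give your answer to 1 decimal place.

31.8 kt

Log law: V ∝ ln(z/z₀). From the pair, with r = V₁/V₂ = 0.58065,
ln z₀ = (ln z₁ − r·ln z₂)/(1 − r) = (0.6419 − 0.58065×2.4510)/0.41935 = -1.8631 → z₀ = 0.1552 m
V₃ = V₁ · ln(z₃/z₀)/ln(z₁/z₀) = 11.7 × 6.8119/2.5050 = 31.8163 kt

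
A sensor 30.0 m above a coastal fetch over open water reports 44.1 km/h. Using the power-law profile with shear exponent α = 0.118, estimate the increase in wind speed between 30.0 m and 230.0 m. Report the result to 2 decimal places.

11.98 km/h

Power law: V₂ = V₁ · (z₂/z₁)^α = 44.1 × (7.6667)^0.118 = 56.0818 km/h
ΔV = 56.0818 − 44.1 = 11.9818 km/h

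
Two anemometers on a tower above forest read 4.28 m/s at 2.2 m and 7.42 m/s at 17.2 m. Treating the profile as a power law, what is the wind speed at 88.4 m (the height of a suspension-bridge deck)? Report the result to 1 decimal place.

First find α: α = ln(V₂/V₁)/ln(z₂/z₁) = ln(7.42/4.28)/ln(17.2/2.2) = 0.55023/2.05645 = 0.2676
Extrapolate from 17.2 m to 88.4 m: V₃ = 7.42 × (88.4/17.2)^0.2676 = 7.42 × 1.5496 = 11.4979 m/s

11.5 m/s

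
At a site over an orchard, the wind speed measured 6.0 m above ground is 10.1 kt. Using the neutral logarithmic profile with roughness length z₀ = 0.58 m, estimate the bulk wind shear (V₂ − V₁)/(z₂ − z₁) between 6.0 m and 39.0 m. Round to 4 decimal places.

Log law: V₂ = V₁ · ln(z₂/z₀)/ln(z₁/z₀) = 10.1 × 4.2083/2.3365 = 18.1913 kt
ΔV/Δz = (18.1913 − 10.1)/(39.0 − 6.0) = 8.0913/33.0000 = 0.24519 kt/m

0.2452 kt/m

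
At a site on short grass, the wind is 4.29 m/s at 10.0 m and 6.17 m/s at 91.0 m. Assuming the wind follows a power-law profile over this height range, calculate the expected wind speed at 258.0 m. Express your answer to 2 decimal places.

7.32 m/s

First find α: α = ln(V₂/V₁)/ln(z₂/z₁) = ln(6.17/4.29)/ln(91.0/10.0) = 0.36341/2.20827 = 0.1646
Extrapolate from 91.0 m to 258.0 m: V₃ = 6.17 × (258.0/91.0)^0.1646 = 6.17 × 1.1871 = 7.3243 m/s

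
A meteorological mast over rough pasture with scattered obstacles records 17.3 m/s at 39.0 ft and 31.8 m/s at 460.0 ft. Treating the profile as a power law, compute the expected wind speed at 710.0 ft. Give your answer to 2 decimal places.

First find α: α = ln(V₂/V₁)/ln(z₂/z₁) = ln(31.8/17.3)/ln(460.0/39.0) = 0.60876/2.46766 = 0.2467
Extrapolate from 460.0 ft to 710.0 ft: V₃ = 31.8 × (710.0/460.0)^0.2467 = 31.8 × 1.1130 = 35.3940 m/s

35.39 m/s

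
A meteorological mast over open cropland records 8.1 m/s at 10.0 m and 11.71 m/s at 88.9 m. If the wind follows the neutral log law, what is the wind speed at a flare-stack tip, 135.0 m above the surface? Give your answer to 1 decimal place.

Log law: V ∝ ln(z/z₀). From the pair, with r = V₁/V₂ = 0.69172,
ln z₀ = (ln z₁ − r·ln z₂)/(1 − r) = (2.3026 − 0.69172×4.4875)/0.30828 = -2.5999 → z₀ = 0.07428 m
V₃ = V₁ · ln(z₃/z₀)/ln(z₁/z₀) = 8.1 × 7.5052/4.9025 = 12.4002 m/s

12.4 m/s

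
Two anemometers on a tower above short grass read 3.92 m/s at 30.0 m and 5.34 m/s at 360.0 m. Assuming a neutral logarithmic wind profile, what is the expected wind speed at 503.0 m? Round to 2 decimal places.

Log law: V ∝ ln(z/z₀). From the pair, with r = V₁/V₂ = 0.73408,
ln z₀ = (ln z₁ − r·ln z₂)/(1 − r) = (3.4012 − 0.73408×5.8861)/0.26592 = -3.4585 → z₀ = 0.03148 m
V₃ = V₁ · ln(z₃/z₀)/ln(z₁/z₀) = 3.92 × 9.6791/6.8597 = 5.5311 m/s

5.53 m/s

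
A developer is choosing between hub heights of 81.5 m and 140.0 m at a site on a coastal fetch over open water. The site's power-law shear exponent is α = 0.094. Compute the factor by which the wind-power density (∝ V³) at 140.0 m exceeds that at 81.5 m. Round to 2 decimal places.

Speed ratio: V_B/V_A = (z_B/z_A)^α = (140.0/81.5)^0.094 = (1.7178)^0.094 = 1.05217
Power-density ratio: P_B/P_A = (V_B/V_A)³ = (1.05217)³ = 1.16483

1.16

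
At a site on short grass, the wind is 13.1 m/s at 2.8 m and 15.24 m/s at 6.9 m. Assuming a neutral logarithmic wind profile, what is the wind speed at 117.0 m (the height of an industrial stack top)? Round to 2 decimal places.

Log law: V ∝ ln(z/z₀). From the pair, with r = V₁/V₂ = 0.85958,
ln z₀ = (ln z₁ − r·ln z₂)/(1 − r) = (1.0296 − 0.85958×1.9315)/0.14042 = -4.4914 → z₀ = 0.01121 m
V₃ = V₁ · ln(z₃/z₀)/ln(z₁/z₀) = 13.1 × 9.2535/5.5210 = 21.9565 m/s

21.96 m/s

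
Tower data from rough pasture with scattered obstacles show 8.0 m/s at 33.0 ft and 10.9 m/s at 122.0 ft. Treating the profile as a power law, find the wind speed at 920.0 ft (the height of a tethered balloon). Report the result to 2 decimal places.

17.58 m/s

First find α: α = ln(V₂/V₁)/ln(z₂/z₁) = ln(10.9/8.0)/ln(122.0/33.0) = 0.30932/1.30751 = 0.2366
Extrapolate from 122.0 ft to 920.0 ft: V₃ = 10.9 × (920.0/122.0)^0.2366 = 10.9 × 1.6128 = 17.5793 m/s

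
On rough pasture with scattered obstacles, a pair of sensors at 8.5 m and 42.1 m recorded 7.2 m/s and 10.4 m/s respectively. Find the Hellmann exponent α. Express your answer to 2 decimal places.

Power law: V₂/V₁ = (z₂/z₁)^α ⇒ α = ln(V₂/V₁) / ln(z₂/z₁)
α = ln(10.4/7.2) / ln(42.1/8.5) = ln(1.4444) / ln(4.9529)
  = 0.36772 / 1.59998 = 0.22983

α ≈ 0.23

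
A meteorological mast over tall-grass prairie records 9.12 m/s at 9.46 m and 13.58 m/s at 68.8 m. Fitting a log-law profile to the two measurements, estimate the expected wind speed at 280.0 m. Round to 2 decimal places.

16.74 m/s

Log law: V ∝ ln(z/z₀). From the pair, with r = V₁/V₂ = 0.67158,
ln z₀ = (ln z₁ − r·ln z₂)/(1 − r) = (2.2471 − 0.67158×4.2312)/0.32842 = -1.8102 → z₀ = 0.1636 m
V₃ = V₁ · ln(z₃/z₀)/ln(z₁/z₀) = 9.12 × 7.4450/4.0572 = 16.7350 m/s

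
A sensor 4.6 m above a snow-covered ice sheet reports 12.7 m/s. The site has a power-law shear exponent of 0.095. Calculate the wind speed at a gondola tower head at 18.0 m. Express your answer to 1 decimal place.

Power-law profile: V₂ = V₁ · (z₂/z₁)^α
V₂ = 12.7 × (18.0/4.6)^0.095 = 12.7 × (3.9130)^0.095
    = 12.7 × 1.1384 = 14.4575 m/s

14.5 m/s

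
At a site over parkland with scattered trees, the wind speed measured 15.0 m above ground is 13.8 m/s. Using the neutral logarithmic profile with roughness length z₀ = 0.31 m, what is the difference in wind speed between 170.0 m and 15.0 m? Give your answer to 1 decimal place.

Log law: V₂ = V₁ · ln(z₂/z₀)/ln(z₁/z₀) = 13.8 × 6.3070/3.8792 = 22.4365 m/s
ΔV = 22.4365 − 13.8 = 8.6365 m/s

8.6 m/s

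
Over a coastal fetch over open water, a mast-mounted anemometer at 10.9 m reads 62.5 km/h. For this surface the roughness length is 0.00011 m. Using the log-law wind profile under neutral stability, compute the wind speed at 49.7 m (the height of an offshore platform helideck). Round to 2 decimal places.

70.74 km/h

Log law: V(z) ∝ ln(z/z₀), so V₂/V₁ = ln(z₂/z₀) / ln(z₁/z₀).
ln(49.7/0.00011) = 13.0210, ln(10.9/0.00011) = 11.5038
V₂ = 62.5 × 13.0210/11.5038 = 62.5 × 1.1319 = 70.7432 km/h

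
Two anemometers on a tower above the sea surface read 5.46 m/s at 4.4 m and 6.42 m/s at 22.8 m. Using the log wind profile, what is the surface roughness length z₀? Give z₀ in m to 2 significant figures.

Log law: V(z) ∝ ln(z/z₀). With r = V₁/V₂ = 5.46/6.42 = 0.85047,
r · ln(z₂/z₀) = ln(z₁/z₀) ⇒ ln z₀ = (ln z₁ − r·ln z₂)/(1 − r)
ln z₀ = (1.48160 − 0.85047×3.12676) / 0.14953 = -7.8752
z₀ = exp(-7.8752) = 0.0003800 m

z₀ ≈ 0.00038 m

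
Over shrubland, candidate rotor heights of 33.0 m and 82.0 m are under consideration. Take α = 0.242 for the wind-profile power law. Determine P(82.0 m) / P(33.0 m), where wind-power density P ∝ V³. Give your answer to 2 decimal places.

1.94

Speed ratio: V_B/V_A = (z_B/z_A)^α = (82.0/33.0)^0.242 = (2.4848)^0.242 = 1.24641
Power-density ratio: P_B/P_A = (V_B/V_A)³ = (1.24641)³ = 1.93637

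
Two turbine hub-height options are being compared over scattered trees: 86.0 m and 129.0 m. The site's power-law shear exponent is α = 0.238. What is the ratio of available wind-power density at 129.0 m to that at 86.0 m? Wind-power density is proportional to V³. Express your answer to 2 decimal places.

1.34

Speed ratio: V_B/V_A = (z_B/z_A)^α = (129.0/86.0)^0.238 = (1.5000)^0.238 = 1.10131
Power-density ratio: P_B/P_A = (V_B/V_A)³ = (1.10131)³ = 1.33576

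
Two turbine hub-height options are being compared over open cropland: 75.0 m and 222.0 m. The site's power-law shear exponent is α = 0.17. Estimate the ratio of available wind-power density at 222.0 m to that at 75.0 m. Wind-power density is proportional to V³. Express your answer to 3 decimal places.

1.739

Speed ratio: V_B/V_A = (z_B/z_A)^α = (222.0/75.0)^0.17 = (2.9600)^0.17 = 1.20260
Power-density ratio: P_B/P_A = (V_B/V_A)³ = (1.20260)³ = 1.73924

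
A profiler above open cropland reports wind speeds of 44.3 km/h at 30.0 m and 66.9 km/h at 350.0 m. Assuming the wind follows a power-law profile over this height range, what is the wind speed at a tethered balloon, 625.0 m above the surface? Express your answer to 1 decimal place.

First find α: α = ln(V₂/V₁)/ln(z₂/z₁) = ln(66.9/44.3)/ln(350.0/30.0) = 0.41221/2.45674 = 0.1678
Extrapolate from 350.0 m to 625.0 m: V₃ = 66.9 × (625.0/350.0)^0.1678 = 66.9 × 1.1022 = 73.7356 km/h

73.7 km/h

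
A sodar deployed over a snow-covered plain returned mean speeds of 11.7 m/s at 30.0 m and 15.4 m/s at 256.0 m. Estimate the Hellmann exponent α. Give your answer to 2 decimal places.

α ≈ 0.13

Power law: V₂/V₁ = (z₂/z₁)^α ⇒ α = ln(V₂/V₁) / ln(z₂/z₁)
α = ln(15.4/11.7) / ln(256.0/30.0) = ln(1.3162) / ln(8.5333)
  = 0.27478 / 2.14398 = 0.12816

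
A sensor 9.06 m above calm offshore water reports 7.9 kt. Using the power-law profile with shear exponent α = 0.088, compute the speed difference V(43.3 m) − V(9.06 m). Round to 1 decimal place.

Power law: V₂ = V₁ · (z₂/z₁)^α = 7.9 × (4.7792)^0.088 = 9.0659 kt
ΔV = 9.0659 − 7.9 = 1.1659 kt

1.2 kt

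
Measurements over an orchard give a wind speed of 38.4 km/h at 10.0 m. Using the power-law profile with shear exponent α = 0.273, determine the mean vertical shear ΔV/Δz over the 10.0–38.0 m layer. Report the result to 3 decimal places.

Power law: V₂ = V₁ · (z₂/z₁)^α = 38.4 × (3.8000)^0.273 = 55.2856 km/h
ΔV/Δz = (55.2856 − 38.4)/(38.0 − 10.0) = 16.8856/28.0000 = 0.60306 km/h/m

0.603 km/h/m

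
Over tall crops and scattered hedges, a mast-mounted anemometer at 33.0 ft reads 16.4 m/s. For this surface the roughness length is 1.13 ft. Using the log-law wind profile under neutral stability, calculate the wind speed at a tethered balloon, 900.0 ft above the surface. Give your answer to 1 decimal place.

32.5 m/s

Log law: V(z) ∝ ln(z/z₀), so V₂/V₁ = ln(z₂/z₀) / ln(z₁/z₀).
ln(900.0/1.13) = 6.6802, ln(33.0/1.13) = 3.3743
V₂ = 16.4 × 6.6802/3.3743 = 16.4 × 1.9797 = 32.4675 m/s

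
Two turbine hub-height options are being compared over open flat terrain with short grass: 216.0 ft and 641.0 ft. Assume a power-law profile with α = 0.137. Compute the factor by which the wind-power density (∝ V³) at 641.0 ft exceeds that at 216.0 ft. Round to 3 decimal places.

Speed ratio: V_B/V_A = (z_B/z_A)^α = (641.0/216.0)^0.137 = (2.9676)^0.137 = 1.16070
Power-density ratio: P_B/P_A = (V_B/V_A)³ = (1.16070)³ = 1.56372

1.564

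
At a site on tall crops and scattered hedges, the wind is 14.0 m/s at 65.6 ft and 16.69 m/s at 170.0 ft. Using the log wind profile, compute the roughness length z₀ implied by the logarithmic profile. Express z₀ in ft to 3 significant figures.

z₀ ≈ 0.462 ft

Log law: V(z) ∝ ln(z/z₀). With r = V₁/V₂ = 14.0/16.69 = 0.83883,
r · ln(z₂/z₀) = ln(z₁/z₀) ⇒ ln z₀ = (ln z₁ − r·ln z₂)/(1 − r)
ln z₀ = (4.18358 − 0.83883×5.13580) / 0.16117 = -0.7722
z₀ = exp(-0.7722) = 0.4620 ft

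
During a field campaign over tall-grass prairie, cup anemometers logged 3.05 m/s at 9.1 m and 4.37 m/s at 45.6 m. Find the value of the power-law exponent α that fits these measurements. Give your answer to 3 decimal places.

Power law: V₂/V₁ = (z₂/z₁)^α ⇒ α = ln(V₂/V₁) / ln(z₂/z₁)
α = ln(4.37/3.05) / ln(45.6/9.1) = ln(1.4328) / ln(5.0110)
  = 0.35962 / 1.61163 = 0.22314

α ≈ 0.223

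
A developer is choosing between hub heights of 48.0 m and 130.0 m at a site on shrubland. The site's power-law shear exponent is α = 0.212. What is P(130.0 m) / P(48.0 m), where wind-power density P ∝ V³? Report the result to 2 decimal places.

Speed ratio: V_B/V_A = (z_B/z_A)^α = (130.0/48.0)^0.212 = (2.7083)^0.212 = 1.23519
Power-density ratio: P_B/P_A = (V_B/V_A)³ = (1.23519)³ = 1.88451

1.88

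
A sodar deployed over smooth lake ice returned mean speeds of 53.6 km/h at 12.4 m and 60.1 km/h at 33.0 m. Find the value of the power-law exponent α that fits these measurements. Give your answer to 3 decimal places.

Power law: V₂/V₁ = (z₂/z₁)^α ⇒ α = ln(V₂/V₁) / ln(z₂/z₁)
α = ln(60.1/53.6) / ln(33.0/12.4) = ln(1.1213) / ln(2.6613)
  = 0.11446 / 0.97881 = 0.11694

α ≈ 0.117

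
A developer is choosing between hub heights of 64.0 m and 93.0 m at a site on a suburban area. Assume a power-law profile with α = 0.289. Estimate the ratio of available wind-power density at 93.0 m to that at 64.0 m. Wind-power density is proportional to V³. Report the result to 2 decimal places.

1.38

Speed ratio: V_B/V_A = (z_B/z_A)^α = (93.0/64.0)^0.289 = (1.4531)^0.289 = 1.11405
Power-density ratio: P_B/P_A = (V_B/V_A)³ = (1.11405)³ = 1.38266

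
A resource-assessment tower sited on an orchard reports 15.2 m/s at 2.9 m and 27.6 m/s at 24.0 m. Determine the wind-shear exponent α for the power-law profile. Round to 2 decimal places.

Power law: V₂/V₁ = (z₂/z₁)^α ⇒ α = ln(V₂/V₁) / ln(z₂/z₁)
α = ln(27.6/15.2) / ln(24.0/2.9) = ln(1.8158) / ln(8.2759)
  = 0.59652 / 2.11334 = 0.28226

α ≈ 0.28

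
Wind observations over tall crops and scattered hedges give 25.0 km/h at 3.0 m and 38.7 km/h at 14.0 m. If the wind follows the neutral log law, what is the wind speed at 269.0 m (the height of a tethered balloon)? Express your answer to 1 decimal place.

Log law: V ∝ ln(z/z₀). From the pair, with r = V₁/V₂ = 0.64599,
ln z₀ = (ln z₁ − r·ln z₂)/(1 − r) = (1.0986 − 0.64599×2.6391)/0.35401 = -1.7124 → z₀ = 0.1804 m
V₃ = V₁ · ln(z₃/z₀)/ln(z₁/z₀) = 25.0 × 7.3071/2.8110 = 64.9862 km/h

65.0 km/h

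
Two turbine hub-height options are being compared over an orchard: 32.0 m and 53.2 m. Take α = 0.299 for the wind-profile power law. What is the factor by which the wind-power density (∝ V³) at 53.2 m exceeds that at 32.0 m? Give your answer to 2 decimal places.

1.58

Speed ratio: V_B/V_A = (z_B/z_A)^α = (53.2/32.0)^0.299 = (1.6625)^0.299 = 1.16415
Power-density ratio: P_B/P_A = (V_B/V_A)³ = (1.16415)³ = 1.57770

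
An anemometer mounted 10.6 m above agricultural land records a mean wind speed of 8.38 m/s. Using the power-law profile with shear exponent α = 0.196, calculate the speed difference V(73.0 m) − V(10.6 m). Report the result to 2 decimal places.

3.85 m/s

Power law: V₂ = V₁ · (z₂/z₁)^α = 8.38 × (6.8868)^0.196 = 12.2319 m/s
ΔV = 12.2319 − 8.38 = 3.8519 m/s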